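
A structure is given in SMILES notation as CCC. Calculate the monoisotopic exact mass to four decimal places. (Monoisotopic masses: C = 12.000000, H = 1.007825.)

44.0626

Atom tally by fragment:
  CH3 → C:1 H:3
  CH2 → C:1 H:2
  CH3 → C:1 H:3
Element totals:
  C: 3
  H: 8
Molecular formula: C3H8.
  M = 3(12.0) + 8(1.007825)
    = 36.000000 + 8.062600 = 44.062600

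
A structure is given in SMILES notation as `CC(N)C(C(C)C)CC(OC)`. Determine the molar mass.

159.27 g/mol

Atom tally by fragment:
  CH3 → C:1 H:3
  CH(NH2) → C:1 H:3 N:1
  CH(CH(CH3)2) → C:4 H:8
  CH2 → C:1 H:2
  CH2OCH3 → C:2 H:5 O:1
Element totals:
  C: 9
  H: 21
  N: 1
  O: 1
Molecular formula: C9H21NO.
  M = 9(12.011) + 21(1.008) + 14.007 + 15.999
    = 108.099 + 21.168 + 14.007 + 15.999 = 159.273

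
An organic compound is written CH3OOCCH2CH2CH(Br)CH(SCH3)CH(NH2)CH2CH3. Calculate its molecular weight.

Atom tally by fragment:
  CH3OOCCH2 → C:3 H:5 O:2
  CH2 → C:1 H:2
  CH(Br) → C:1 H:1 Br:1
  CH(SCH3) → C:2 H:4 S:1
  CH(NH2) → C:1 H:3 N:1
  CH2 → C:1 H:2
  CH3 → C:1 H:3
Element totals:
  C: 10
  H: 20
  Br: 1
  N: 1
  O: 2
  S: 1
Molecular formula: C10H20BrNO2S.
  M = 10(12.011) + 20(1.008) + 79.904 + 14.007 + 2(15.999) + 32.06
    = 120.110 + 20.160 + 79.904 + 14.007 + 31.998 + 32.060 = 298.239

298.24 g/mol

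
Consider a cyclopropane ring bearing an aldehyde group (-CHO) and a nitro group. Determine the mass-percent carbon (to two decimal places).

41.75%

Atom tally by fragment:
  cyclopropane ring core → C:3 H:6
  (− 2 ring H displaced by substituents)
  + CHO → C:1 H:1 O:1
  + NO2 → N:1 O:2
Element totals:
  C: 4
  H: 5
  N: 1
  O: 3
Molecular formula: C4H5NO3.
Molar mass = 115.088 g/mol.
Mass from C: 4 × 12.011 = 48.044 g/mol.
%C = 48.044 / 115.088 × 100 = 41.75%.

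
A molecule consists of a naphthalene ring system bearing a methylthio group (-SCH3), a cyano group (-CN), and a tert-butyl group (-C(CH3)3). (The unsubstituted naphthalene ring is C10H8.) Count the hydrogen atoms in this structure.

17

Atom tally by fragment:
  naphthalene ring system core → C:10 H:8
  (− 3 ring H displaced by substituents)
  + SCH3 → C:1 H:3 S:1
  + CN → C:1 N:1
  + C(CH3)3 → C:4 H:9
Element totals:
  C: 16
  H: 17
  N: 1
  S: 1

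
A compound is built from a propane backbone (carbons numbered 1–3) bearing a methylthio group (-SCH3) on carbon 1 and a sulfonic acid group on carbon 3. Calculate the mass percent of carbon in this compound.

28.22%

Atom tally by fragment:
  CH3SCH2 → C:2 H:5 S:1
  CH2 → C:1 H:2
  CH2SO3H → C:1 H:3 S:1 O:3
Element totals:
  C: 4
  H: 10
  O: 3
  S: 2
Molecular formula: C4H10O3S2.
Molar mass = 170.241 g/mol.
Mass from C: 4 × 12.011 = 48.044 g/mol.
%C = 48.044 / 170.241 × 100 = 28.22%.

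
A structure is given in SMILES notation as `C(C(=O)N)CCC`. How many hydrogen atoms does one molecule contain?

Atom tally by fragment:
  H2NOCCH2 → C:2 H:4 O:1 N:1
  CH2 → C:1 H:2
  CH2 → C:1 H:2
  CH3 → C:1 H:3
Element totals:
  C: 5
  H: 11
  N: 1
  O: 1

11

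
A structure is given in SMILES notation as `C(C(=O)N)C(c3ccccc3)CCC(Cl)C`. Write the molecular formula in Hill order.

C13H18ClNO

Atom tally by fragment:
  H2NOCCH2 → C:2 H:4 O:1 N:1
  CH(C6H5) → C:7 H:6
  CH2 → C:1 H:2
  CH2 → C:1 H:2
  CH(Cl) → C:1 H:1 Cl:1
  CH3 → C:1 H:3
Element totals:
  C: 13
  H: 18
  Cl: 1
  N: 1
  O: 1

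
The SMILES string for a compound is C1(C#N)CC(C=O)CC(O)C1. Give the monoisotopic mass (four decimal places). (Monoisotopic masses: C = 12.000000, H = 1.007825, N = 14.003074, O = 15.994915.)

Atom tally by fragment:
  cyclohexane ring core → C:6 H:12
  (− 3 ring H displaced by substituents)
  + CN → C:1 N:1
  + CHO → C:1 H:1 O:1
  + OH → O:1 H:1
Element totals:
  C: 8
  H: 11
  N: 1
  O: 2
Molecular formula: C8H11NO2.
  M = 8(12.0) + 11(1.007825) + 14.003074 + 2(15.994915)
    = 96.000000 + 11.086075 + 14.003074 + 31.989830 = 153.078979

153.0790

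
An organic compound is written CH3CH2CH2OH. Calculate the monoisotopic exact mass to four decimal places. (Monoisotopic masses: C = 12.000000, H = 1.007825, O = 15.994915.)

Element totals:
  C: 3
  H: 8
  O: 1
Molecular formula: C3H8O.
  M = 3(12.0) + 8(1.007825) + 15.994915
    = 36.000000 + 8.062600 + 15.994915 = 60.057515

60.0575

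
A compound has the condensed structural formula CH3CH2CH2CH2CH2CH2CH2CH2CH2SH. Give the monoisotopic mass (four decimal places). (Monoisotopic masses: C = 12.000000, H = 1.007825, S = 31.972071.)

Element totals:
  C: 9
  H: 20
  S: 1
Molecular formula: C9H20S.
  M = 9(12.0) + 20(1.007825) + 31.972071
    = 108.000000 + 20.156500 + 31.972071 = 160.128571

160.1286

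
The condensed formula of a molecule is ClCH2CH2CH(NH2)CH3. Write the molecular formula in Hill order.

Atom tally by fragment:
  ClCH2 → C:1 H:2 Cl:1
  CH2 → C:1 H:2
  CH(NH2) → C:1 H:3 N:1
  CH3 → C:1 H:3
Element totals:
  C: 4
  H: 10
  Cl: 1
  N: 1

C4H10ClN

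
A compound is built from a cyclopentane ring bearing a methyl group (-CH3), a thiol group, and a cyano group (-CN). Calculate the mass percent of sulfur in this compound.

22.70%

Atom tally by fragment:
  cyclopentane ring core → C:5 H:10
  (− 3 ring H displaced by substituents)
  + CH3 → C:1 H:3
  + SH → S:1 H:1
  + CN → C:1 N:1
Element totals:
  C: 7
  H: 11
  N: 1
  S: 1
Molecular formula: C7H11NS.
Molar mass = 141.232 g/mol.
Mass from S: 1 × 32.06 = 32.060 g/mol.
%S = 32.060 / 141.232 × 100 = 22.70%.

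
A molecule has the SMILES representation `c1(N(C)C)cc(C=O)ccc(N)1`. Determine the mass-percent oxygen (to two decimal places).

Atom tally by fragment:
  benzene ring core → C:6 H:6
  (− 3 ring H displaced by substituents)
  + N(CH3)2 → N:1 C:2 H:6
  + CHO → C:1 H:1 O:1
  + NH2 → N:1 H:2
Element totals:
  C: 9
  H: 12
  N: 2
  O: 1
Molecular formula: C9H12N2O.
Molar mass = 164.208 g/mol.
Mass from O: 1 × 15.999 = 15.999 g/mol.
%O = 15.999 / 164.208 × 100 = 9.74%.

9.74%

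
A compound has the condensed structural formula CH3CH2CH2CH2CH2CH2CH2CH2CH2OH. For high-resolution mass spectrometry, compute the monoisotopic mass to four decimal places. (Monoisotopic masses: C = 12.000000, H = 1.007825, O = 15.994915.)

144.1514

Atom tally by fragment:
  CH3 → C:1 H:3
  CH2 → C:1 H:2
  CH2 → C:1 H:2
  CH2 → C:1 H:2
  CH2 → C:1 H:2
  CH2 → C:1 H:2
  CH2 → C:1 H:2
  CH2 → C:1 H:2
  CH2OH → C:1 H:3 O:1
Element totals:
  C: 9
  H: 20
  O: 1
Molecular formula: C9H20O.
  M = 9(12.0) + 20(1.007825) + 15.994915
    = 108.000000 + 20.156500 + 15.994915 = 144.151415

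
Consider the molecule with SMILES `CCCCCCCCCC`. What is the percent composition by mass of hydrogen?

15.59%

Atom tally by fragment:
  CH3 → C:1 H:3
  CH2 → C:1 H:2
  CH2 → C:1 H:2
  CH2 → C:1 H:2
  CH2 → C:1 H:2
  CH2 → C:1 H:2
  CH2 → C:1 H:2
  CH2 → C:1 H:2
  CH2 → C:1 H:2
  CH3 → C:1 H:3
Element totals:
  C: 10
  H: 22
Molecular formula: C10H22.
Molar mass = 142.286 g/mol.
Mass from H: 22 × 1.008 = 22.176 g/mol.
%H = 22.176 / 142.286 × 100 = 15.59%.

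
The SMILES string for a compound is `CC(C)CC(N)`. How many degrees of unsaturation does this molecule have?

Atom tally by fragment:
  CH3 → C:1 H:3
  CH(CH3) → C:2 H:4
  CH2 → C:1 H:2
  CH2NH2 → C:1 H:4 N:1
Element totals:
  C: 5
  H: 13
  N: 1
Molecular formula: C5H13N.
DoU = (2C + 2 + N − H − X) / 2 = (2·5 + 2 + 1 − 13 − 0) / 2 = 0.

0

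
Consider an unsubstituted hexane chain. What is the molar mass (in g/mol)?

86.18 g/mol

Atom tally by fragment:
  CH3 → C:1 H:3
  CH2 → C:1 H:2
  CH2 → C:1 H:2
  CH2 → C:1 H:2
  CH2 → C:1 H:2
  CH3 → C:1 H:3
Element totals:
  C: 6
  H: 14
Molecular formula: C6H14.
  M = 6(12.011) + 14(1.008)
    = 72.066 + 14.112 = 86.178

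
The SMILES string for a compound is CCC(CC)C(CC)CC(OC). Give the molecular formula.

Atom tally by fragment:
  CH3 → C:1 H:3
  CH2 → C:1 H:2
  CH(C2H5) → C:3 H:6
  CH(C2H5) → C:3 H:6
  CH2 → C:1 H:2
  CH2OCH3 → C:2 H:5 O:1
Element totals:
  C: 11
  H: 24
  O: 1

C11H24O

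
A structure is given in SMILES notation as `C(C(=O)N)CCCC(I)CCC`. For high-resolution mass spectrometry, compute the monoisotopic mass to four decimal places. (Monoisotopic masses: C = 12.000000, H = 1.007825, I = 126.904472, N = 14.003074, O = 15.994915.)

283.0433

Atom tally by fragment:
  H2NOCCH2 → C:2 H:4 O:1 N:1
  CH2 → C:1 H:2
  CH2 → C:1 H:2
  CH2 → C:1 H:2
  CH(I) → C:1 H:1 I:1
  CH2 → C:1 H:2
  CH2 → C:1 H:2
  CH3 → C:1 H:3
Element totals:
  C: 9
  H: 18
  I: 1
  N: 1
  O: 1
Molecular formula: C9H18INO.
  M = 9(12.0) + 18(1.007825) + 126.904472 + 14.003074 + 15.994915
    = 108.000000 + 18.140850 + 126.904472 + 14.003074 + 15.994915 = 283.043311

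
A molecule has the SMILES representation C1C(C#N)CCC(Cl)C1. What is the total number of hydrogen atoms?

Atom tally by fragment:
  cyclohexane ring core → C:6 H:12
  (− 2 ring H displaced by substituents)
  + CN → C:1 N:1
  + Cl → Cl:1
Element totals:
  C: 7
  H: 10
  Cl: 1
  N: 1

10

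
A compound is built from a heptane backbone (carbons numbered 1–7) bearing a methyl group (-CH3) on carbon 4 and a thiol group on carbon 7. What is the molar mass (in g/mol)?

Atom tally by fragment:
  CH3 → C:1 H:3
  CH2 → C:1 H:2
  CH2 → C:1 H:2
  CH(CH3) → C:2 H:4
  CH2 → C:1 H:2
  CH2 → C:1 H:2
  CH2SH → C:1 H:3 S:1
Element totals:
  C: 8
  H: 18
  S: 1
Molecular formula: C8H18S.
  M = 8(12.011) + 18(1.008) + 32.06
    = 96.088 + 18.144 + 32.060 = 146.292

146.29 g/mol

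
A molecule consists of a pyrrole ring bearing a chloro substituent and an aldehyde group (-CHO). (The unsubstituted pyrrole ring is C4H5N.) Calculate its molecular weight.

129.54 g/mol

Atom tally by fragment:
  pyrrole ring core → C:4 H:5 N:1
  (− 2 ring H displaced by substituents)
  + Cl → Cl:1
  + CHO → C:1 H:1 O:1
Element totals:
  C: 5
  H: 4
  Cl: 1
  N: 1
  O: 1
Molecular formula: C5H4ClNO.
  M = 5(12.011) + 4(1.008) + 35.45 + 14.007 + 15.999
    = 60.055 + 4.032 + 35.450 + 14.007 + 15.999 = 129.543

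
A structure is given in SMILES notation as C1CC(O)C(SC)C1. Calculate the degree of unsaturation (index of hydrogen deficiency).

Atom tally by fragment:
  cyclopentane ring core → C:5 H:10
  (− 2 ring H displaced by substituents)
  + OH → O:1 H:1
  + SCH3 → C:1 H:3 S:1
Element totals:
  C: 6
  H: 12
  O: 1
  S: 1
Molecular formula: C6H12OS.
DoU = (2C + 2 + N − H − X) / 2 = (2·6 + 2 + 0 − 12 − 0) / 2 = 1.

1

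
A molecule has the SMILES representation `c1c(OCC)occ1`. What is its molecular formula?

C6H8O2

Atom tally by fragment:
  furan ring core → C:4 H:4 O:1
  (− 1 ring H displaced by substituents)
  + OC2H5 → C:2 H:5 O:1
Element totals:
  C: 6
  H: 8
  O: 2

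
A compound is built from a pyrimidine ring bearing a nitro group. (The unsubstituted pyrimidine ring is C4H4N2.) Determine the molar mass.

Atom tally by fragment:
  pyrimidine ring core → C:4 H:4 N:2
  (− 1 ring H displaced by substituents)
  + NO2 → N:1 O:2
Element totals:
  C: 4
  H: 3
  N: 3
  O: 2
Molecular formula: C4H3N3O2.
  M = 4(12.011) + 3(1.008) + 3(14.007) + 2(15.999)
    = 48.044 + 3.024 + 42.021 + 31.998 = 125.087

125.09 g/mol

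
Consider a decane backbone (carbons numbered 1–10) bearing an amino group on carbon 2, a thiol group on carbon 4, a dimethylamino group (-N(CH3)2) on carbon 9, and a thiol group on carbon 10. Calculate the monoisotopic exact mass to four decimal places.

264.1694

Atom tally by fragment:
  CH3 → C:1 H:3
  CH(NH2) → C:1 H:3 N:1
  CH2 → C:1 H:2
  CH(SH) → C:1 H:2 S:1
  CH2 → C:1 H:2
  CH2 → C:1 H:2
  CH2 → C:1 H:2
  CH2 → C:1 H:2
  CH(N(CH3)2) → C:3 H:7 N:1
  CH2SH → C:1 H:3 S:1
Element totals:
  C: 12
  H: 28
  N: 2
  S: 2
Molecular formula: C12H28N2S2.
  M = 12(12.0) + 28(1.007825) + 2(14.003074) + 2(31.972071)
    = 144.000000 + 28.219100 + 28.006148 + 63.944142 = 264.169390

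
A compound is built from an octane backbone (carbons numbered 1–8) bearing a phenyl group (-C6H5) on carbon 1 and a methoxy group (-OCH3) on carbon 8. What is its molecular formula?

Atom tally by fragment:
  C6H5CH2 → C:7 H:7
  CH2 → C:1 H:2
  CH2 → C:1 H:2
  CH2 → C:1 H:2
  CH2 → C:1 H:2
  CH2 → C:1 H:2
  CH2 → C:1 H:2
  CH2OCH3 → C:2 H:5 O:1
Element totals:
  C: 15
  H: 24
  O: 1

C15H24O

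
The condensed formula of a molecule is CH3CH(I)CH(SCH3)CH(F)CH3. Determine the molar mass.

262.12 g/mol

Atom tally by fragment:
  CH3 → C:1 H:3
  CH(I) → C:1 H:1 I:1
  CH(SCH3) → C:2 H:4 S:1
  CH(F) → C:1 H:1 F:1
  CH3 → C:1 H:3
Element totals:
  C: 6
  H: 12
  F: 1
  I: 1
  S: 1
Molecular formula: C6H12FIS.
  M = 6(12.011) + 12(1.008) + 18.998 + 126.904 + 32.06
    = 72.066 + 12.096 + 18.998 + 126.904 + 32.060 = 262.124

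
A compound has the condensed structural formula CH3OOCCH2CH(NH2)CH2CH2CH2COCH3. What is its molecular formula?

Atom tally by fragment:
  CH3OOCCH2 → C:3 H:5 O:2
  CH(NH2) → C:1 H:3 N:1
  CH2 → C:1 H:2
  CH2 → C:1 H:2
  CH2COCH3 → C:3 H:5 O:1
Element totals:
  C: 9
  H: 17
  N: 1
  O: 3

C9H17NO3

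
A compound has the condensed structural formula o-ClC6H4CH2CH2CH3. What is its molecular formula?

Atom tally by fragment:
  benzene ring core → C:6 H:6
  (− 2 ring H displaced by substituents)
  + Cl → Cl:1
  + CH2CH2CH3 → C:3 H:7
Element totals:
  C: 9
  H: 11
  Cl: 1

C9H11Cl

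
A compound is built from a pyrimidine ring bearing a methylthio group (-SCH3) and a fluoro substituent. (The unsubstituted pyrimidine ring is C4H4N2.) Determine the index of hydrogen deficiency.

4

Atom tally by fragment:
  pyrimidine ring core → C:4 H:4 N:2
  (− 2 ring H displaced by substituents)
  + SCH3 → C:1 H:3 S:1
  + F → F:1
Element totals:
  C: 5
  H: 5
  F: 1
  N: 2
  S: 1
Molecular formula: C5H5FN2S.
DoU = (2C + 2 + N − H − X) / 2 = (2·5 + 2 + 2 − 5 − 1) / 2 = 4.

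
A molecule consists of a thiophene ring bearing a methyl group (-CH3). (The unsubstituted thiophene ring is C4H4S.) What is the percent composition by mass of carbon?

61.18%

Atom tally by fragment:
  thiophene ring core → C:4 H:4 S:1
  (− 1 ring H displaced by substituents)
  + CH3 → C:1 H:3
Element totals:
  C: 5
  H: 6
  S: 1
Molecular formula: C5H6S.
Molar mass = 98.163 g/mol.
Mass from C: 5 × 12.011 = 60.055 g/mol.
%C = 60.055 / 98.163 × 100 = 61.18%.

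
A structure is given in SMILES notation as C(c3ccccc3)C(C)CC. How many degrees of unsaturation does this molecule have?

4

Atom tally by fragment:
  C6H5CH2 → C:7 H:7
  CH(CH3) → C:2 H:4
  CH2 → C:1 H:2
  CH3 → C:1 H:3
Element totals:
  C: 11
  H: 16
Molecular formula: C11H16.
DoU = (2C + 2 + N − H − X) / 2 = (2·11 + 2 + 0 − 16 − 0) / 2 = 4.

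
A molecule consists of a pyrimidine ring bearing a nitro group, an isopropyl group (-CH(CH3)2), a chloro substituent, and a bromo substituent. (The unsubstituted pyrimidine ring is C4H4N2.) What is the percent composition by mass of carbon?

Atom tally by fragment:
  pyrimidine ring core → C:4 H:4 N:2
  (− 4 ring H displaced by substituents)
  + NO2 → N:1 O:2
  + CH(CH3)2 → C:3 H:7
  + Cl → Cl:1
  + Br → Br:1
Element totals:
  C: 7
  H: 7
  Br: 1
  Cl: 1
  N: 3
  O: 2
Molecular formula: C7H7BrClN3O2.
Molar mass = 280.506 g/mol.
Mass from C: 7 × 12.011 = 84.077 g/mol.
%C = 84.077 / 280.506 × 100 = 29.97%.

29.97%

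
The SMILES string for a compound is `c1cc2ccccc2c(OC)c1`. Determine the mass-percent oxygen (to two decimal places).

Atom tally by fragment:
  naphthalene ring system core → C:10 H:8
  (− 1 ring H displaced by substituents)
  + OCH3 → C:1 H:3 O:1
Element totals:
  C: 11
  H: 10
  O: 1
Molecular formula: C11H10O.
Molar mass = 158.200 g/mol.
Mass from O: 1 × 15.999 = 15.999 g/mol.
%O = 15.999 / 158.200 × 100 = 10.11%.

10.11%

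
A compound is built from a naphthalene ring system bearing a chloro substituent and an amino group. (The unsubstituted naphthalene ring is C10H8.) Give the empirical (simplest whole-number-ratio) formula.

C10H8ClN

Atom tally by fragment:
  naphthalene ring system core → C:10 H:8
  (− 2 ring H displaced by substituents)
  + Cl → Cl:1
  + NH2 → N:1 H:2
Element totals:
  C: 10
  H: 8
  Cl: 1
  N: 1
Molecular formula: C10H8ClN.
gcd of subscripts (10, 1, 8, 1) = 1, so the empirical formula equals the molecular formula.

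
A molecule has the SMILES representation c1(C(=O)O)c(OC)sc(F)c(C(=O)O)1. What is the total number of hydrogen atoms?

5

Atom tally by fragment:
  thiophene ring core → C:4 H:4 S:1
  (− 4 ring H displaced by substituents)
  + COOH → C:1 H:1 O:2
  + OCH3 → C:1 H:3 O:1
  + F → F:1
  + COOH → C:1 H:1 O:2
Element totals:
  C: 7
  H: 5
  F: 1
  O: 5
  S: 1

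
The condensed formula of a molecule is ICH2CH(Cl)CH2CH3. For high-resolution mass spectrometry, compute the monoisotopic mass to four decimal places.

Atom tally by fragment:
  ICH2 → C:1 H:2 I:1
  CH(Cl) → C:1 H:1 Cl:1
  CH2 → C:1 H:2
  CH3 → C:1 H:3
Element totals:
  C: 4
  H: 8
  Cl: 1
  I: 1
Molecular formula: C4H8ClI.
  M = 4(12.0) + 8(1.007825) + 34.968853 + 126.904472
    = 48.000000 + 8.062600 + 34.968853 + 126.904472 = 217.935925

217.9359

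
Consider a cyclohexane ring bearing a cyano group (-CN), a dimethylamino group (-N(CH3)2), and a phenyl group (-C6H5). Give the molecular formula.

C15H20N2

Atom tally by fragment:
  cyclohexane ring core → C:6 H:12
  (− 3 ring H displaced by substituents)
  + CN → C:1 N:1
  + N(CH3)2 → N:1 C:2 H:6
  + C6H5 → C:6 H:5
Element totals:
  C: 15
  H: 20
  N: 2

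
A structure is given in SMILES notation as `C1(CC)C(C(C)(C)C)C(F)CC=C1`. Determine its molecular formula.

C12H21F

Atom tally by fragment:
  cyclohexene ring core → C:6 H:10
  (− 3 ring H displaced by substituents)
  + C2H5 → C:2 H:5
  + C(CH3)3 → C:4 H:9
  + F → F:1
Element totals:
  C: 12
  H: 21
  F: 1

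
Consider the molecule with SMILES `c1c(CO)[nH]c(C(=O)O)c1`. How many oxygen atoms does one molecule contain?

Atom tally by fragment:
  pyrrole ring core → C:4 H:5 N:1
  (− 2 ring H displaced by substituents)
  + CH2OH → C:1 H:3 O:1
  + COOH → C:1 H:1 O:2
Element totals:
  C: 6
  H: 7
  N: 1
  O: 3

3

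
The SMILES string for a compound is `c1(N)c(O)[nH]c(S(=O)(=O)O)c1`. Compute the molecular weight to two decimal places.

178.16 g/mol

Atom tally by fragment:
  pyrrole ring core → C:4 H:5 N:1
  (− 3 ring H displaced by substituents)
  + NH2 → N:1 H:2
  + OH → O:1 H:1
  + SO3H → S:1 O:3 H:1
Element totals:
  C: 4
  H: 6
  N: 2
  O: 4
  S: 1
Molecular formula: C4H6N2O4S.
  M = 4(12.011) + 6(1.008) + 2(14.007) + 4(15.999) + 32.06
    = 48.044 + 6.048 + 28.014 + 63.996 + 32.060 = 178.162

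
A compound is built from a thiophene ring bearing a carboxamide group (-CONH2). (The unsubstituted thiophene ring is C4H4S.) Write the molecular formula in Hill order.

Atom tally by fragment:
  thiophene ring core → C:4 H:4 S:1
  (− 1 ring H displaced by substituents)
  + CONH2 → C:1 H:2 O:1 N:1
Element totals:
  C: 5
  H: 5
  N: 1
  O: 1
  S: 1

C5H5NOS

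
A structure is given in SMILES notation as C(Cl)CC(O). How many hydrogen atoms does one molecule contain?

7

Atom tally by fragment:
  ClCH2 → C:1 H:2 Cl:1
  CH2 → C:1 H:2
  CH2OH → C:1 H:3 O:1
Element totals:
  C: 3
  H: 7
  Cl: 1
  O: 1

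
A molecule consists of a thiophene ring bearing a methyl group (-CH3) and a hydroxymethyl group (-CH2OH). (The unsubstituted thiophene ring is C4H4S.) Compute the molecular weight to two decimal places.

128.19 g/mol

Atom tally by fragment:
  thiophene ring core → C:4 H:4 S:1
  (− 2 ring H displaced by substituents)
  + CH3 → C:1 H:3
  + CH2OH → C:1 H:3 O:1
Element totals:
  C: 6
  H: 8
  O: 1
  S: 1
Molecular formula: C6H8OS.
  M = 6(12.011) + 8(1.008) + 15.999 + 32.06
    = 72.066 + 8.064 + 15.999 + 32.060 = 128.189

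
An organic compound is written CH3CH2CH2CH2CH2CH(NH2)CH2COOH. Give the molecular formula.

Atom tally by fragment:
  CH3 → C:1 H:3
  CH2 → C:1 H:2
  CH2 → C:1 H:2
  CH2 → C:1 H:2
  CH2 → C:1 H:2
  CH(NH2) → C:1 H:3 N:1
  CH2COOH → C:2 H:3 O:2
Element totals:
  C: 8
  H: 17
  N: 1
  O: 2

C8H17NO2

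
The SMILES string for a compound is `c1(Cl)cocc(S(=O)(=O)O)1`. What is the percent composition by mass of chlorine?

Atom tally by fragment:
  furan ring core → C:4 H:4 O:1
  (− 2 ring H displaced by substituents)
  + Cl → Cl:1
  + SO3H → S:1 O:3 H:1
Element totals:
  C: 4
  H: 3
  Cl: 1
  O: 4
  S: 1
Molecular formula: C4H3ClO4S.
Molar mass = 182.574 g/mol.
Mass from Cl: 1 × 35.45 = 35.450 g/mol.
%Cl = 35.450 / 182.574 × 100 = 19.42%.

19.42%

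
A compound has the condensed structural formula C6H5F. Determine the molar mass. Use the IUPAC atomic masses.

Atom tally by fragment:
  benzene ring core → C:6 H:6
  (− 1 ring H displaced by substituents)
  + F → F:1
Element totals:
  C: 6
  H: 5
  F: 1
Molecular formula: C6H5F.
  M = 6(12.011) + 5(1.008) + 18.998
    = 72.066 + 5.040 + 18.998 = 96.104

96.10 g/mol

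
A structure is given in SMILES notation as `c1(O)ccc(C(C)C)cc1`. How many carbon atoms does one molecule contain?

Atom tally by fragment:
  benzene ring core → C:6 H:6
  (− 2 ring H displaced by substituents)
  + OH → O:1 H:1
  + CH(CH3)2 → C:3 H:7
Element totals:
  C: 9
  H: 12
  O: 1

9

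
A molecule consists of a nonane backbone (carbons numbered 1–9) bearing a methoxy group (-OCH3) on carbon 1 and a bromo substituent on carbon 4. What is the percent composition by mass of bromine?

33.69%

Atom tally by fragment:
  CH3OCH2 → C:2 H:5 O:1
  CH2 → C:1 H:2
  CH2 → C:1 H:2
  CH(Br) → C:1 H:1 Br:1
  CH2 → C:1 H:2
  CH2 → C:1 H:2
  CH2 → C:1 H:2
  CH2 → C:1 H:2
  CH3 → C:1 H:3
Element totals:
  C: 10
  H: 21
  Br: 1
  O: 1
Molecular formula: C10H21BrO.
Molar mass = 237.181 g/mol.
Mass from Br: 1 × 79.904 = 79.904 g/mol.
%Br = 79.904 / 237.181 × 100 = 33.69%.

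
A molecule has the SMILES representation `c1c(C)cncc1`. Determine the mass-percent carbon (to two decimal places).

77.38%

Atom tally by fragment:
  pyridine ring core → C:5 H:5 N:1
  (− 1 ring H displaced by substituents)
  + CH3 → C:1 H:3
Element totals:
  C: 6
  H: 7
  N: 1
Molecular formula: C6H7N.
Molar mass = 93.129 g/mol.
Mass from C: 6 × 12.011 = 72.066 g/mol.
%C = 72.066 / 93.129 × 100 = 77.38%.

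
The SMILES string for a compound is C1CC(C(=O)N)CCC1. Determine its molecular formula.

C7H13NO

Atom tally by fragment:
  cyclohexane ring core → C:6 H:12
  (− 1 ring H displaced by substituents)
  + CONH2 → C:1 H:2 O:1 N:1
Element totals:
  C: 7
  H: 13
  N: 1
  O: 1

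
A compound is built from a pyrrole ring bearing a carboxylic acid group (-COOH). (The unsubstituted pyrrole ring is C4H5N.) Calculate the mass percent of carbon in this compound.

Atom tally by fragment:
  pyrrole ring core → C:4 H:5 N:1
  (− 1 ring H displaced by substituents)
  + COOH → C:1 H:1 O:2
Element totals:
  C: 5
  H: 5
  N: 1
  O: 2
Molecular formula: C5H5NO2.
Molar mass = 111.100 g/mol.
Mass from C: 5 × 12.011 = 60.055 g/mol.
%C = 60.055 / 111.100 × 100 = 54.05%.

54.05%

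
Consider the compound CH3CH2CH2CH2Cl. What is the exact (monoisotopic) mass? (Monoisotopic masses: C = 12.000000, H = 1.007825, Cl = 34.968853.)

92.0393

Atom tally by fragment:
  CH3 → C:1 H:3
  CH2 → C:1 H:2
  CH2 → C:1 H:2
  CH2Cl → C:1 H:2 Cl:1
Element totals:
  C: 4
  H: 9
  Cl: 1
Molecular formula: C4H9Cl.
  M = 4(12.0) + 9(1.007825) + 34.968853
    = 48.000000 + 9.070425 + 34.968853 = 92.039278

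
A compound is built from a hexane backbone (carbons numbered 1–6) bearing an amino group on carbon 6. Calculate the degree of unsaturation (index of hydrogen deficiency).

0

Atom tally by fragment:
  CH3 → C:1 H:3
  CH2 → C:1 H:2
  CH2 → C:1 H:2
  CH2 → C:1 H:2
  CH2 → C:1 H:2
  CH2NH2 → C:1 H:4 N:1
Element totals:
  C: 6
  H: 15
  N: 1
Molecular formula: C6H15N.
DoU = (2C + 2 + N − H − X) / 2 = (2·6 + 2 + 1 − 15 − 0) / 2 = 0.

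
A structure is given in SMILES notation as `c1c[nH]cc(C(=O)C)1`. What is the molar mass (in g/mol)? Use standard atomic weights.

Atom tally by fragment:
  pyrrole ring core → C:4 H:5 N:1
  (− 1 ring H displaced by substituents)
  + COCH3 → C:2 H:3 O:1
Element totals:
  C: 6
  H: 7
  N: 1
  O: 1
Molecular formula: C6H7NO.
  M = 6(12.011) + 7(1.008) + 14.007 + 15.999
    = 72.066 + 7.056 + 14.007 + 15.999 = 109.128

109.13 g/mol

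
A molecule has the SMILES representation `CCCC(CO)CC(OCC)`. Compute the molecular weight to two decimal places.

Atom tally by fragment:
  CH3 → C:1 H:3
  CH2 → C:1 H:2
  CH2 → C:1 H:2
  CH(CH2OH) → C:2 H:4 O:1
  CH2 → C:1 H:2
  CH2OC2H5 → C:3 H:7 O:1
Element totals:
  C: 9
  H: 20
  O: 2
Molecular formula: C9H20O2.
  M = 9(12.011) + 20(1.008) + 2(15.999)
    = 108.099 + 20.160 + 31.998 = 160.257

160.26 g/mol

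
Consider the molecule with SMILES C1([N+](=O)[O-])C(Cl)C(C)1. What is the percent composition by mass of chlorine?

Atom tally by fragment:
  cyclopropane ring core → C:3 H:6
  (− 3 ring H displaced by substituents)
  + NO2 → N:1 O:2
  + Cl → Cl:1
  + CH3 → C:1 H:3
Element totals:
  C: 4
  H: 6
  Cl: 1
  N: 1
  O: 2
Molecular formula: C4H6ClNO2.
Molar mass = 135.547 g/mol.
Mass from Cl: 1 × 35.45 = 35.450 g/mol.
%Cl = 35.450 / 135.547 × 100 = 26.15%.

26.15%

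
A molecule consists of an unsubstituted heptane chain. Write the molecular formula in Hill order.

C7H16

Atom tally by fragment:
  CH3 → C:1 H:3
  CH2 → C:1 H:2
  CH2 → C:1 H:2
  CH2 → C:1 H:2
  CH2 → C:1 H:2
  CH2 → C:1 H:2
  CH3 → C:1 H:3
Element totals:
  C: 7
  H: 16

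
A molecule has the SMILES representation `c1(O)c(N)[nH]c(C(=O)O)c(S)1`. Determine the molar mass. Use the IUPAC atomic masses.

174.17 g/mol

Atom tally by fragment:
  pyrrole ring core → C:4 H:5 N:1
  (− 4 ring H displaced by substituents)
  + OH → O:1 H:1
  + NH2 → N:1 H:2
  + COOH → C:1 H:1 O:2
  + SH → S:1 H:1
Element totals:
  C: 5
  H: 6
  N: 2
  O: 3
  S: 1
Molecular formula: C5H6N2O3S.
  M = 5(12.011) + 6(1.008) + 2(14.007) + 3(15.999) + 32.06
    = 60.055 + 6.048 + 28.014 + 47.997 + 32.060 = 174.174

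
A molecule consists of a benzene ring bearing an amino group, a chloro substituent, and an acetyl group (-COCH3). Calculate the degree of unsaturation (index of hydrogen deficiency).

Atom tally by fragment:
  benzene ring core → C:6 H:6
  (− 3 ring H displaced by substituents)
  + NH2 → N:1 H:2
  + Cl → Cl:1
  + COCH3 → C:2 H:3 O:1
Element totals:
  C: 8
  H: 8
  Cl: 1
  N: 1
  O: 1
Molecular formula: C8H8ClNO.
DoU = (2C + 2 + N − H − X) / 2 = (2·8 + 2 + 1 − 8 − 1) / 2 = 5.

5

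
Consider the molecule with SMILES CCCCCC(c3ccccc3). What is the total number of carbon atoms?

Atom tally by fragment:
  CH3 → C:1 H:3
  CH2 → C:1 H:2
  CH2 → C:1 H:2
  CH2 → C:1 H:2
  CH2 → C:1 H:2
  CH2C6H5 → C:7 H:7
Element totals:
  C: 12
  H: 18

12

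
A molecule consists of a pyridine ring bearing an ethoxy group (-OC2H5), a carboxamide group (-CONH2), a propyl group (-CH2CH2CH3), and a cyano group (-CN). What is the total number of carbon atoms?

12

Atom tally by fragment:
  pyridine ring core → C:5 H:5 N:1
  (− 4 ring H displaced by substituents)
  + OC2H5 → C:2 H:5 O:1
  + CONH2 → C:1 H:2 O:1 N:1
  + CH2CH2CH3 → C:3 H:7
  + CN → C:1 N:1
Element totals:
  C: 12
  H: 15
  N: 3
  O: 2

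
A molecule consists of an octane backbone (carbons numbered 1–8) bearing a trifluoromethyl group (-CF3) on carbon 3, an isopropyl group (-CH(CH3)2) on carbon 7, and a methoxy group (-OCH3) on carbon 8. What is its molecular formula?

Atom tally by fragment:
  CH3 → C:1 H:3
  CH2 → C:1 H:2
  CH(CF3) → C:2 H:1 F:3
  CH2 → C:1 H:2
  CH2 → C:1 H:2
  CH2 → C:1 H:2
  CH(CH(CH3)2) → C:4 H:8
  CH2OCH3 → C:2 H:5 O:1
Element totals:
  C: 13
  H: 25
  F: 3
  O: 1

C13H25F3O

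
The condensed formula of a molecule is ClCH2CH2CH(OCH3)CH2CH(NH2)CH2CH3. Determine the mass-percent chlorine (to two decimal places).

19.73%

Element totals:
  C: 8
  H: 18
  Cl: 1
  N: 1
  O: 1
Molecular formula: C8H18ClNO.
Molar mass = 179.688 g/mol.
Mass from Cl: 1 × 35.45 = 35.450 g/mol.
%Cl = 35.450 / 179.688 × 100 = 19.73%.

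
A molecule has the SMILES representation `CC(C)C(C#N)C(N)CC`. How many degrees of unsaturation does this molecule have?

2

Atom tally by fragment:
  CH3 → C:1 H:3
  CH(CH3) → C:2 H:4
  CH(CN) → C:2 H:1 N:1
  CH(NH2) → C:1 H:3 N:1
  CH2 → C:1 H:2
  CH3 → C:1 H:3
Element totals:
  C: 8
  H: 16
  N: 2
Molecular formula: C8H16N2.
DoU = (2C + 2 + N − H − X) / 2 = (2·8 + 2 + 2 − 16 − 0) / 2 = 2.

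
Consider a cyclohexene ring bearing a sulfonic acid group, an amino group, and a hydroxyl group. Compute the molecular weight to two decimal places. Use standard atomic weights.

Atom tally by fragment:
  cyclohexene ring core → C:6 H:10
  (− 3 ring H displaced by substituents)
  + SO3H → S:1 O:3 H:1
  + NH2 → N:1 H:2
  + OH → O:1 H:1
Element totals:
  C: 6
  H: 11
  N: 1
  O: 4
  S: 1
Molecular formula: C6H11NO4S.
  M = 6(12.011) + 11(1.008) + 14.007 + 4(15.999) + 32.06
    = 72.066 + 11.088 + 14.007 + 63.996 + 32.060 = 193.217

193.22 g/mol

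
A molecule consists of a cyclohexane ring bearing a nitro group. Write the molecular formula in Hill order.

C6H11NO2

Atom tally by fragment:
  cyclohexane ring core → C:6 H:12
  (− 1 ring H displaced by substituents)
  + NO2 → N:1 O:2
Element totals:
  C: 6
  H: 11
  N: 1
  O: 2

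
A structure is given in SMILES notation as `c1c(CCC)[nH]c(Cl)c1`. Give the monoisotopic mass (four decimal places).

143.0502

Atom tally by fragment:
  pyrrole ring core → C:4 H:5 N:1
  (− 2 ring H displaced by substituents)
  + CH2CH2CH3 → C:3 H:7
  + Cl → Cl:1
Element totals:
  C: 7
  H: 10
  Cl: 1
  N: 1
Molecular formula: C7H10ClN.
  M = 7(12.0) + 10(1.007825) + 34.968853 + 14.003074
    = 84.000000 + 10.078250 + 34.968853 + 14.003074 = 143.050177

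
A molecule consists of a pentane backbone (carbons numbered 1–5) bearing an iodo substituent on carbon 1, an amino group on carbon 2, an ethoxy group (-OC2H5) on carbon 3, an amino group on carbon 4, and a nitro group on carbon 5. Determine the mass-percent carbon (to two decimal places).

26.51%

Atom tally by fragment:
  ICH2 → C:1 H:2 I:1
  CH(NH2) → C:1 H:3 N:1
  CH(OC2H5) → C:3 H:6 O:1
  CH(NH2) → C:1 H:3 N:1
  CH2NO2 → C:1 H:2 N:1 O:2
Element totals:
  C: 7
  H: 16
  I: 1
  N: 3
  O: 3
Molecular formula: C7H16IN3O3.
Molar mass = 317.127 g/mol.
Mass from C: 7 × 12.011 = 84.077 g/mol.
%C = 84.077 / 317.127 × 100 = 26.51%.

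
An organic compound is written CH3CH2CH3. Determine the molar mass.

44.10 g/mol

Element totals:
  C: 3
  H: 8
Molecular formula: C3H8.
  M = 3(12.011) + 8(1.008)
    = 36.033 + 8.064 = 44.097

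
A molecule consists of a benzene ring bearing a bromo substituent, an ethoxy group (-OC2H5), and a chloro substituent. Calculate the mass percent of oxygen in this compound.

Atom tally by fragment:
  benzene ring core → C:6 H:6
  (− 3 ring H displaced by substituents)
  + Br → Br:1
  + OC2H5 → C:2 H:5 O:1
  + Cl → Cl:1
Element totals:
  C: 8
  H: 8
  Br: 1
  Cl: 1
  O: 1
Molecular formula: C8H8BrClO.
Molar mass = 235.505 g/mol.
Mass from O: 1 × 15.999 = 15.999 g/mol.
%O = 15.999 / 235.505 × 100 = 6.79%.

6.79%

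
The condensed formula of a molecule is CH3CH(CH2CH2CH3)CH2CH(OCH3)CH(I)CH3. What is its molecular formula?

C10H21IO

Atom tally by fragment:
  CH3 → C:1 H:3
  CH(CH2CH2CH3) → C:4 H:8
  CH2 → C:1 H:2
  CH(OCH3) → C:2 H:4 O:1
  CH(I) → C:1 H:1 I:1
  CH3 → C:1 H:3
Element totals:
  C: 10
  H: 21
  I: 1
  O: 1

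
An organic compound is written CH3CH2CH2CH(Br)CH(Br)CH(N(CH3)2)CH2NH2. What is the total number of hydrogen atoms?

20

Atom tally by fragment:
  CH3 → C:1 H:3
  CH2 → C:1 H:2
  CH2 → C:1 H:2
  CH(Br) → C:1 H:1 Br:1
  CH(Br) → C:1 H:1 Br:1
  CH(N(CH3)2) → C:3 H:7 N:1
  CH2NH2 → C:1 H:4 N:1
Element totals:
  C: 9
  H: 20
  Br: 2
  N: 2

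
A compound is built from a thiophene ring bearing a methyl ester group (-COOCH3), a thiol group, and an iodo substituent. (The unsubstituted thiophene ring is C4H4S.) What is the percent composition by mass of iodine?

Atom tally by fragment:
  thiophene ring core → C:4 H:4 S:1
  (− 3 ring H displaced by substituents)
  + COOCH3 → C:2 H:3 O:2
  + SH → S:1 H:1
  + I → I:1
Element totals:
  C: 6
  H: 5
  I: 1
  O: 2
  S: 2
Molecular formula: C6H5IO2S2.
Molar mass = 300.128 g/mol.
Mass from I: 1 × 126.904 = 126.904 g/mol.
%I = 126.904 / 300.128 × 100 = 42.28%.

42.28%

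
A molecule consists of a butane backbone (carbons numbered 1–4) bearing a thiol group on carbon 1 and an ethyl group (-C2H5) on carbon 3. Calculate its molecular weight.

118.24 g/mol

Atom tally by fragment:
  HSCH2 → C:1 H:3 S:1
  CH2 → C:1 H:2
  CH(C2H5) → C:3 H:6
  CH3 → C:1 H:3
Element totals:
  C: 6
  H: 14
  S: 1
Molecular formula: C6H14S.
  M = 6(12.011) + 14(1.008) + 32.06
    = 72.066 + 14.112 + 32.060 = 118.238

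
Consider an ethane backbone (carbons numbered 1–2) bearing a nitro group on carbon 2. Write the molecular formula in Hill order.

Atom tally by fragment:
  CH3 → C:1 H:3
  CH2NO2 → C:1 H:2 N:1 O:2
Element totals:
  C: 2
  H: 5
  N: 1
  O: 2

C2H5NO2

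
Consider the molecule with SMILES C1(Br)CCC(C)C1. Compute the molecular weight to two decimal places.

Atom tally by fragment:
  cyclopentane ring core → C:5 H:10
  (− 2 ring H displaced by substituents)
  + Br → Br:1
  + CH3 → C:1 H:3
Element totals:
  C: 6
  H: 11
  Br: 1
Molecular formula: C6H11Br.
  M = 6(12.011) + 11(1.008) + 79.904
    = 72.066 + 11.088 + 79.904 = 163.058

163.06 g/mol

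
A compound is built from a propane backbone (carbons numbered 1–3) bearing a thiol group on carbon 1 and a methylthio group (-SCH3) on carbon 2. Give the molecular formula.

Atom tally by fragment:
  HSCH2 → C:1 H:3 S:1
  CH(SCH3) → C:2 H:4 S:1
  CH3 → C:1 H:3
Element totals:
  C: 4
  H: 10
  S: 2

C4H10S2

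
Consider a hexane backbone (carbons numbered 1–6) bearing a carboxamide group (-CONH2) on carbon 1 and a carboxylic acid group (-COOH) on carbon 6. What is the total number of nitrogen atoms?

Atom tally by fragment:
  H2NOCCH2 → C:2 H:4 O:1 N:1
  CH2 → C:1 H:2
  CH2 → C:1 H:2
  CH2 → C:1 H:2
  CH2 → C:1 H:2
  CH2COOH → C:2 H:3 O:2
Element totals:
  C: 8
  H: 15
  N: 1
  O: 3

1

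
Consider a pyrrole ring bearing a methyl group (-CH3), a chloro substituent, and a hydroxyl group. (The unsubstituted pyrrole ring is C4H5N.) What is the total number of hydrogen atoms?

6

Atom tally by fragment:
  pyrrole ring core → C:4 H:5 N:1
  (− 3 ring H displaced by substituents)
  + CH3 → C:1 H:3
  + Cl → Cl:1
  + OH → O:1 H:1
Element totals:
  C: 5
  H: 6
  Cl: 1
  N: 1
  O: 1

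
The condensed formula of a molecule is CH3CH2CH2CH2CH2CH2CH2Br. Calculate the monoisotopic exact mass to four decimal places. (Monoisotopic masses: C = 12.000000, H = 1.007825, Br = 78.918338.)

Element totals:
  C: 7
  H: 15
  Br: 1
Molecular formula: C7H15Br.
  M = 7(12.0) + 15(1.007825) + 78.918338
    = 84.000000 + 15.117375 + 78.918338 = 178.035713

178.0357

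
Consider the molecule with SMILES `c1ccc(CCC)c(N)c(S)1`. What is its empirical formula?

C9H13NS

Atom tally by fragment:
  benzene ring core → C:6 H:6
  (− 3 ring H displaced by substituents)
  + CH2CH2CH3 → C:3 H:7
  + NH2 → N:1 H:2
  + SH → S:1 H:1
Element totals:
  C: 9
  H: 13
  N: 1
  S: 1
Molecular formula: C9H13NS.
gcd of subscripts (9, 13, 1, 1) = 1, so the empirical formula equals the molecular formula.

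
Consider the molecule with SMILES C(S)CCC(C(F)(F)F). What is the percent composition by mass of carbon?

37.97%

Atom tally by fragment:
  HSCH2 → C:1 H:3 S:1
  CH2 → C:1 H:2
  CH2 → C:1 H:2
  CH2CF3 → C:2 H:2 F:3
Element totals:
  C: 5
  H: 9
  F: 3
  S: 1
Molecular formula: C5H9F3S.
Molar mass = 158.181 g/mol.
Mass from C: 5 × 12.011 = 60.055 g/mol.
%C = 60.055 / 158.181 × 100 = 37.97%.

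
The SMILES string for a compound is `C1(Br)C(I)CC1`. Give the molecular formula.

Atom tally by fragment:
  cyclobutane ring core → C:4 H:8
  (− 2 ring H displaced by substituents)
  + Br → Br:1
  + I → I:1
Element totals:
  C: 4
  H: 6
  Br: 1
  I: 1

C4H6BrI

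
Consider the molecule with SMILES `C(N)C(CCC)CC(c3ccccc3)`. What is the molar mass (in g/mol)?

Atom tally by fragment:
  H2NCH2 → C:1 H:4 N:1
  CH(CH2CH2CH3) → C:4 H:8
  CH2 → C:1 H:2
  CH2C6H5 → C:7 H:7
Element totals:
  C: 13
  H: 21
  N: 1
Molecular formula: C13H21N.
  M = 13(12.011) + 21(1.008) + 14.007
    = 156.143 + 21.168 + 14.007 = 191.318

191.32 g/mol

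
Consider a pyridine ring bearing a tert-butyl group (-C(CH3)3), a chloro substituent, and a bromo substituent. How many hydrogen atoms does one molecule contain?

Atom tally by fragment:
  pyridine ring core → C:5 H:5 N:1
  (− 3 ring H displaced by substituents)
  + C(CH3)3 → C:4 H:9
  + Cl → Cl:1
  + Br → Br:1
Element totals:
  C: 9
  H: 11
  Br: 1
  Cl: 1
  N: 1

11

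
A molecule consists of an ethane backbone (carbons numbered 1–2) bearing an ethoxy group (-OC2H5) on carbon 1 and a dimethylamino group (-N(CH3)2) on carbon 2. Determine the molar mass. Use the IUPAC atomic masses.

Atom tally by fragment:
  C2H5OCH2 → C:3 H:7 O:1
  CH2N(CH3)2 → C:3 H:8 N:1
Element totals:
  C: 6
  H: 15
  N: 1
  O: 1
Molecular formula: C6H15NO.
  M = 6(12.011) + 15(1.008) + 14.007 + 15.999
    = 72.066 + 15.120 + 14.007 + 15.999 = 117.192

117.19 g/mol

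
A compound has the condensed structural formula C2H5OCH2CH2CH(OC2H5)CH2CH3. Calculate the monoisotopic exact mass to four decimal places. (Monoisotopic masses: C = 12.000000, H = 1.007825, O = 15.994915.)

Atom tally by fragment:
  C2H5OCH2 → C:3 H:7 O:1
  CH2 → C:1 H:2
  CH(OC2H5) → C:3 H:6 O:1
  CH2 → C:1 H:2
  CH3 → C:1 H:3
Element totals:
  C: 9
  H: 20
  O: 2
Molecular formula: C9H20O2.
  M = 9(12.0) + 20(1.007825) + 2(15.994915)
    = 108.000000 + 20.156500 + 31.989830 = 160.146330

160.1463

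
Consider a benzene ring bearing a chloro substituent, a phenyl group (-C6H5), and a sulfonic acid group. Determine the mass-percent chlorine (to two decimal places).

13.19%

Atom tally by fragment:
  benzene ring core → C:6 H:6
  (− 3 ring H displaced by substituents)
  + Cl → Cl:1
  + C6H5 → C:6 H:5
  + SO3H → S:1 O:3 H:1
Element totals:
  C: 12
  H: 9
  Cl: 1
  O: 3
  S: 1
Molecular formula: C12H9ClO3S.
Molar mass = 268.711 g/mol.
Mass from Cl: 1 × 35.45 = 35.450 g/mol.
%Cl = 35.450 / 268.711 × 100 = 13.19%.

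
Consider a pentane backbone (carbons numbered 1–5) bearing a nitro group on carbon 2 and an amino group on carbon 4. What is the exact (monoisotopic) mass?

132.0899

Atom tally by fragment:
  CH3 → C:1 H:3
  CH(NO2) → C:1 H:1 N:1 O:2
  CH2 → C:1 H:2
  CH(NH2) → C:1 H:3 N:1
  CH3 → C:1 H:3
Element totals:
  C: 5
  H: 12
  N: 2
  O: 2
Molecular formula: C5H12N2O2.
  M = 5(12.0) + 12(1.007825) + 2(14.003074) + 2(15.994915)
    = 60.000000 + 12.093900 + 28.006148 + 31.989830 = 132.089878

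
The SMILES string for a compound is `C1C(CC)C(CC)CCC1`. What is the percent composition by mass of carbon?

Atom tally by fragment:
  cyclohexane ring core → C:6 H:12
  (− 2 ring H displaced by substituents)
  + C2H5 → C:2 H:5
  + C2H5 → C:2 H:5
Element totals:
  C: 10
  H: 20
Molecular formula: C10H20.
Molar mass = 140.270 g/mol.
Mass from C: 10 × 12.011 = 120.110 g/mol.
%C = 120.110 / 140.270 × 100 = 85.63%.

85.63%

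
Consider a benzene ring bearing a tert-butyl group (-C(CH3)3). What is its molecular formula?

Atom tally by fragment:
  benzene ring core → C:6 H:6
  (− 1 ring H displaced by substituents)
  + C(CH3)3 → C:4 H:9
Element totals:
  C: 10
  H: 14

C10H14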